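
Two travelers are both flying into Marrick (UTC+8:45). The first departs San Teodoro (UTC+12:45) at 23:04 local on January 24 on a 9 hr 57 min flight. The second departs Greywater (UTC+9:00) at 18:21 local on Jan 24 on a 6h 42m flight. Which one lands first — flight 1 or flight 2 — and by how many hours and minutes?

the second, by 4 hours 13 minutes

Flight 1 in UTC: 23:04 − 12:45 = 10:19 on Jan 24.
+9 hours and 57 minutes → arrive 20:16 UTC on Jan 24.
Flight 2 in UTC: 18:21 − 9:00 = 09:21 on Jan 24.
+6 hours 42 minutes → arrive 16:03 UTC on Jan 24.
Flight 2 lands earlier by 4 hours 13 minutes.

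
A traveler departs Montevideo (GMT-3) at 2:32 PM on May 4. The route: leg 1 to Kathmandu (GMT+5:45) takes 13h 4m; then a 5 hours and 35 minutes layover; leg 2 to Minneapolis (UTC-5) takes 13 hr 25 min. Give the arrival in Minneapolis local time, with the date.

8:36 PM on May 5

Convert departure to UTC: 2:32 PM + 3:00 = 5:32 PM UTC on May 4.
Add 13 hours and 4 minutes leg 1 → 6:36 AM UTC (May 5).
Add 5 hours and 35 minutes layover in Kathmandu → 12:11 PM UTC.
Add 13 hours 25 minutes leg 2 → 1:36 AM UTC (May 6).
Minneapolis is UTC−5:00, so local arrival = 1:36 AM − 5:00 = 8:36 PM on May 5.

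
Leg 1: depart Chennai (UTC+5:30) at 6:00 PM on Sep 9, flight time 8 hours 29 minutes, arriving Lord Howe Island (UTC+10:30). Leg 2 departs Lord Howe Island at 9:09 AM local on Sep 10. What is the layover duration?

Convert departure to UTC: 6:00 PM − 5:30 = 12:30 PM UTC on Sep 9.
Add 8 hours 29 minutes flight time → 8:59 PM UTC.
Lord Howe Island is UTC+10:30, so local arrival = 8:59 PM + 10:30 = 7:29 AM on Sep 10.
Layover = 9:09 AM − 7:29 AM = 1 hour 40 minutes.

1 hour 40 minutes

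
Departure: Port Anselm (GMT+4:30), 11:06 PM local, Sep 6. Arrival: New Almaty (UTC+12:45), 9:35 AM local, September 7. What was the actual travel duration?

Departure in UTC: 11:06 PM − 4:30 = 6:36 PM on Sep 6.
Arrival in UTC: 9:35 AM − 12:45 = 8:50 PM on Sep 6.
Elapsed = 8:50 PM − 6:36 PM = 2 hours 14 minutes.

2 hours 14 minutes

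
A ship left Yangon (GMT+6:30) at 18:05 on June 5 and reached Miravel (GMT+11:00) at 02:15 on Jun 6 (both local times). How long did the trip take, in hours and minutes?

Departure in UTC: 18:05 − 6:30 = 11:35 on Jun 5.
Arrival in UTC: 02:15 − 11:00 = 15:15 on Jun 5.
Elapsed = 15:15 − 11:35 = 3 hours 40 minutes.

3 hours 40 minutes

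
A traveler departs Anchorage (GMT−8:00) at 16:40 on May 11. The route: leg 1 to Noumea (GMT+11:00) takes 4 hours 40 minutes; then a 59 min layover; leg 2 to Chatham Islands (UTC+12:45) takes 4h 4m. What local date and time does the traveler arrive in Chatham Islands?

23:08 on May 12

Convert departure to UTC: 16:40 + 8:00 = 00:40 UTC on May 12.
Add 4 hours and 40 minutes leg 1 → 05:20 UTC.
Add 59 minutes layover in Noumea → 06:19 UTC.
Add 4 hours 4 minutes leg 2 → 10:23 UTC.
Chatham Islands is UTC+12:45, so local arrival = 10:23 + 12:45 = 23:08 on May 12.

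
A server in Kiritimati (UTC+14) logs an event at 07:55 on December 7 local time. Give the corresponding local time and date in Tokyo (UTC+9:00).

02:55 on December 7

Tokyo is 5:00 behind Kiritimati.
Shift by the zone difference: 07:55 − 5:00 = 02:55 on Dec 7 in Tokyo.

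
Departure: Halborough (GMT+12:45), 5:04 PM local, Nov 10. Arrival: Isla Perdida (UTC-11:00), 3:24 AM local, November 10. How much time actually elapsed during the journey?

Departure in UTC: 5:04 PM − 12:45 = 4:19 AM on Nov 10.
Arrival in UTC: 3:24 AM + 11:00 = 2:24 PM on Nov 10.
Elapsed = 2:24 PM − 4:19 AM = 10 hours 5 minutes.

10 hours 5 minutes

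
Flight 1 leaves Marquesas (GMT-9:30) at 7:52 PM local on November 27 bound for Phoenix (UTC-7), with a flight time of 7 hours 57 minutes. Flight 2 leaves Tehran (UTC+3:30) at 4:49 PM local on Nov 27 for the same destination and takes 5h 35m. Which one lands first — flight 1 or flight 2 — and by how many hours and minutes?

the second, by 18 hours 25 minutes

Flight 1 in UTC: 7:52 PM + 9:30 = 5:22 AM on Nov 28.
+7 hours 57 minutes → arrive 1:19 PM UTC on Nov 28.
Flight 2 in UTC: 4:49 PM − 3:30 = 1:19 PM on Nov 27.
+5 hours 35 minutes → arrive 6:54 PM UTC on Nov 27.
Flight 2 lands earlier by 18 hours 25 minutes.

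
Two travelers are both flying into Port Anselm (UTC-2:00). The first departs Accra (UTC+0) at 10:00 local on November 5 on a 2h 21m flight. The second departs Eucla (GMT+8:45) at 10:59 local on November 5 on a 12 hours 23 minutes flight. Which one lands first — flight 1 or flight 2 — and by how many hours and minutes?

the first, by 2 hours 16 minutes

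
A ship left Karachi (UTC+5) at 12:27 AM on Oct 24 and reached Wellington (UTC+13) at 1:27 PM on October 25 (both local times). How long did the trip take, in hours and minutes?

Departure in UTC: 12:27 AM − 5:00 = 7:27 PM on Oct 23.
Arrival in UTC: 1:27 PM − 13:00 = 12:27 AM on Oct 25.
Elapsed = 12:27 AM − 7:27 PM (+2 days) = 29 hours.

29 hours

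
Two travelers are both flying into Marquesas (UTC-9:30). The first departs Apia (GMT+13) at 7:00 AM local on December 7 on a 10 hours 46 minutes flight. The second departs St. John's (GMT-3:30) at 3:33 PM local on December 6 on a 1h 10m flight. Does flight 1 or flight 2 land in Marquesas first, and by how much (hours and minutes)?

the second, by 8 hours 33 minutes

Flight 1 in UTC: 7:00 AM − 13:00 = 6:00 PM on Dec 6.
+10 hours and 46 minutes → arrive 4:46 AM UTC on Dec 7.
Flight 2 in UTC: 3:33 PM + 3:30 = 7:03 PM on Dec 6.
+1 hour and 10 minutes → arrive 8:13 PM UTC on Dec 6.
Flight 2 lands earlier by 8 hours 33 minutes.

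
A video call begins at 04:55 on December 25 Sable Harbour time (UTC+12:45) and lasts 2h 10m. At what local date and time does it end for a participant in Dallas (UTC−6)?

Convert start to UTC: 04:55 − 12:45 = 16:10 UTC on Dec 24.
Add 2 hours and 10 minutes duration → 18:20 UTC.
Dallas is UTC−6:00, so local end time = 18:20 − 6:00 = 12:20 on Dec 24.

12:20 on Dec 24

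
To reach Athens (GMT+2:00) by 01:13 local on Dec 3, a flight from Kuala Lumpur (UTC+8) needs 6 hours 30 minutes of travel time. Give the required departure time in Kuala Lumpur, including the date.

00:43 on December 3

Target arrival in UTC: 01:13 − 2:00 = 23:13 on Dec 2.
Subtract 6 hours 30 minutes → departure 16:43 UTC on Dec 2.
Kuala Lumpur is UTC+8:00: 16:43 + 8:00 = 00:43 on Dec 3.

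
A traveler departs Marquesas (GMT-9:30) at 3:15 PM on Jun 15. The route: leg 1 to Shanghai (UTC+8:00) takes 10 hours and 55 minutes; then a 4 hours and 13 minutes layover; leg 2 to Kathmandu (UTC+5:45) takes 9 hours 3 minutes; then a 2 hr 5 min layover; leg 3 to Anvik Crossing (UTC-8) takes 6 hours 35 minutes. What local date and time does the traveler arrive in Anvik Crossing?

Convert departure to UTC: 3:15 PM + 9:30 = 12:45 AM UTC on Jun 16.
Add 10 hours and 55 minutes leg 1 → 11:40 AM UTC.
Add 4 hours 13 minutes layover in Shanghai → 3:53 PM UTC.
Add 9 hours and 3 minutes leg 2 → 12:56 AM UTC (Jun 17).
Add 2 hours and 5 minutes layover in Kathmandu → 3:01 AM UTC.
Add 6 hours and 35 minutes leg 3 → 9:36 AM UTC.
Anvik Crossing is UTC−8:00, so local arrival = 9:36 AM − 8:00 = 1:36 AM on Jun 17.

1:36 AM on June 17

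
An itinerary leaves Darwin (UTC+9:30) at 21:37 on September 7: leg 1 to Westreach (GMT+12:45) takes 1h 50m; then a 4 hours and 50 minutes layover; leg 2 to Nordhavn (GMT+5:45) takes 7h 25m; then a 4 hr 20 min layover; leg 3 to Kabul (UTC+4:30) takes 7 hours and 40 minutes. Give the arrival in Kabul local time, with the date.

Convert departure to UTC: 21:37 − 9:30 = 12:07 UTC on Sep 7.
Add 1 hour and 50 minutes leg 1 → 13:57 UTC.
Add 4 hours and 50 minutes layover in Westreach → 18:47 UTC.
Add 7 hours 25 minutes leg 2 → 02:12 UTC (Sep 8).
Add 4 hours 20 minutes layover in Nordhavn → 06:32 UTC.
Add 7 hours 40 minutes leg 3 → 14:12 UTC.
Kabul is UTC+4:30, so local arrival = 14:12 + 4:30 = 18:42 on Sep 8.

18:42 on September 8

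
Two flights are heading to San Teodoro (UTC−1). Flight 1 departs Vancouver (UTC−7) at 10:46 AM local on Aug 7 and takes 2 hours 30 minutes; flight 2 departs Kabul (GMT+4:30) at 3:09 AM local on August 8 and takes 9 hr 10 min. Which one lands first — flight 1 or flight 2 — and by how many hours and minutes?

the first, by 11 hours 33 minutes

Flight 1 in UTC: 10:46 AM + 7:00 = 5:46 PM on Aug 7.
+2 hours 30 minutes → arrive 8:16 PM UTC on Aug 7.
Flight 2 in UTC: 3:09 AM − 4:30 = 10:39 PM on Aug 7.
+9 hours and 10 minutes → arrive 7:49 AM UTC on Aug 8.
Flight 1 lands earlier by 11 hours 33 minutes.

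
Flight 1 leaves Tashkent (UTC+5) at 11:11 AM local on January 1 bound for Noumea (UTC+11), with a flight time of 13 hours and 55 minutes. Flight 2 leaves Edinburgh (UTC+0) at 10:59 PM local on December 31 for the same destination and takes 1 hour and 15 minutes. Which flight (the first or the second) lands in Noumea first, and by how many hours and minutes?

Flight 1 in UTC: 11:11 AM − 5:00 = 6:11 AM on Jan 1.
+13 hours and 55 minutes → arrive 8:06 PM UTC on Jan 1.
Flight 2 departs at 10:59 PM UTC (Dec 31).
+1 hour 15 minutes → arrive 12:14 AM UTC on Jan 1.
Flight 2 lands earlier by 19 hours 52 minutes.

the second, by 19 hours 52 minutes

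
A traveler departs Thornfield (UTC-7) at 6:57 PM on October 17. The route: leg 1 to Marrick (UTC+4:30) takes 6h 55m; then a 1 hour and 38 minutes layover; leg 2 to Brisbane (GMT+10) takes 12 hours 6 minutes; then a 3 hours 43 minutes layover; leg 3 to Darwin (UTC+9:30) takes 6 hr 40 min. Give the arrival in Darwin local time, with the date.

6:29 PM on Oct 19

Convert departure to UTC: 6:57 PM + 7:00 = 1:57 AM UTC on Oct 18.
Add 6 hours and 55 minutes leg 1 → 8:52 AM UTC.
Add 1 hour 38 minutes layover in Marrick → 10:30 AM UTC.
Add 12 hours and 6 minutes leg 2 → 10:36 PM UTC.
Add 3 hours and 43 minutes layover in Brisbane → 2:19 AM UTC (Oct 19).
Add 6 hours and 40 minutes leg 3 → 8:59 AM UTC.
Darwin is UTC+9:30, so local arrival = 8:59 AM + 9:30 = 6:29 PM on Oct 19.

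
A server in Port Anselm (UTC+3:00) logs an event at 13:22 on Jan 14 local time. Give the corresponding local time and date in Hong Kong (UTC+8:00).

18:22 on Jan 14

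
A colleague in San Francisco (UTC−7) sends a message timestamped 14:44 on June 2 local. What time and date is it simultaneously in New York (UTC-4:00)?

In UTC: 14:44 + 7:00 = 21:44 on Jun 2.
New York is UTC−4:00: 21:44 − 4:00 = 17:44 on Jun 2.

17:44 on June 2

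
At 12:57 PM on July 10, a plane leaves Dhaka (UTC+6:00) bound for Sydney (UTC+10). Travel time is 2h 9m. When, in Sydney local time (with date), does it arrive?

Convert departure to UTC: 12:57 PM − 6:00 = 6:57 AM UTC on Jul 10.
Add 2 hours 9 minutes travel time → 9:06 AM UTC.
Sydney is UTC+10:00, so local arrival = 9:06 AM + 10:00 = 7:06 PM on Jul 10.

7:06 PM on July 10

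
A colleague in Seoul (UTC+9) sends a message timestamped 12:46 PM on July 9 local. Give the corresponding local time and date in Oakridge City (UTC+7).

10:46 AM on Jul 9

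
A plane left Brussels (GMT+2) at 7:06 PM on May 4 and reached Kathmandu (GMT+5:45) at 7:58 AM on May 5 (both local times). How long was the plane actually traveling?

Departure in UTC: 7:06 PM − 2:00 = 5:06 PM on May 4.
Arrival in UTC: 7:58 AM − 5:45 = 2:13 AM on May 5.
Elapsed = 2:13 AM − 5:06 PM (+1 day) = 9 hours 7 minutes.

9 hours 7 minutes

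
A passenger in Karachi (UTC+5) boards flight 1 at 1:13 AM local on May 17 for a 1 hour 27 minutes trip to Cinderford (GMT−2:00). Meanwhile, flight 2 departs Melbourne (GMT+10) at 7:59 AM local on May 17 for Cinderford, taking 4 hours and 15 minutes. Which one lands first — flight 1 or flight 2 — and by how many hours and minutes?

Flight 1 in UTC: 1:13 AM − 5:00 = 8:13 PM on May 16.
+1 hour 27 minutes → arrive 9:40 PM UTC on May 16.
Flight 2 in UTC: 7:59 AM − 10:00 = 9:59 PM on May 16.
+4 hours and 15 minutes → arrive 2:14 AM UTC on May 17.
Flight 1 lands earlier by 4 hours 34 minutes.

the first, by 4 hours 34 minutes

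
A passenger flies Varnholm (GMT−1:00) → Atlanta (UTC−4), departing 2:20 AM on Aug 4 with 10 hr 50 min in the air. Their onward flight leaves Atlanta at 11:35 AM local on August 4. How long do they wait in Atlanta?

1 hour 25 minutes

Convert departure to UTC: 2:20 AM + 1:00 = 3:20 AM UTC on Aug 4.
Add 10 hours and 50 minutes flight time → 2:10 PM UTC.
Atlanta is UTC−4:00, so local arrival = 2:10 PM − 4:00 = 10:10 AM on Aug 4.
Layover = 11:35 AM − 10:10 AM = 1 hour 25 minutes.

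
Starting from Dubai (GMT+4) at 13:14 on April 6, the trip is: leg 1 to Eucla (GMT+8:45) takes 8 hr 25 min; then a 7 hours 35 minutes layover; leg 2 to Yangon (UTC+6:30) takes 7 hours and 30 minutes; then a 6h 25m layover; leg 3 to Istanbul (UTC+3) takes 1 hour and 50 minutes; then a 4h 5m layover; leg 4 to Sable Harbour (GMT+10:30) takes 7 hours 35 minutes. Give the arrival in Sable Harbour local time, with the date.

Convert departure to UTC: 13:14 − 4:00 = 09:14 UTC on Apr 6.
Add 8 hours and 25 minutes leg 1 → 17:39 UTC.
Add 7 hours and 35 minutes layover in Eucla → 01:14 UTC (Apr 7).
Add 7 hours and 30 minutes leg 2 → 08:44 UTC.
Add 6 hours 25 minutes layover in Yangon → 15:09 UTC.
Add 1 hour and 50 minutes leg 3 → 16:59 UTC.
Add 4 hours and 5 minutes layover in Istanbul → 21:04 UTC.
Add 7 hours 35 minutes leg 4 → 04:39 UTC (Apr 8).
Sable Harbour is UTC+10:30, so local arrival = 04:39 + 10:30 = 15:09 on Apr 8.

15:09 on April 8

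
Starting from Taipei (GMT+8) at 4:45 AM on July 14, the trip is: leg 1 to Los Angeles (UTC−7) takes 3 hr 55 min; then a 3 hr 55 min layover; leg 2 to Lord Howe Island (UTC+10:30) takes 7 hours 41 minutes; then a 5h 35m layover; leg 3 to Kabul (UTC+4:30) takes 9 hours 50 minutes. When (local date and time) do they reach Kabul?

Convert departure to UTC: 4:45 AM − 8:00 = 8:45 PM UTC on Jul 13.
Add 3 hours and 55 minutes leg 1 → 12:40 AM UTC (Jul 14).
Add 3 hours and 55 minutes layover in Los Angeles → 4:35 AM UTC.
Add 7 hours 41 minutes leg 2 → 12:16 PM UTC.
Add 5 hours and 35 minutes layover in Lord Howe Island → 5:51 PM UTC.
Add 9 hours and 50 minutes leg 3 → 3:41 AM UTC (Jul 15).
Kabul is UTC+4:30, so local arrival = 3:41 AM + 4:30 = 8:11 AM on Jul 15.

8:11 AM on July 15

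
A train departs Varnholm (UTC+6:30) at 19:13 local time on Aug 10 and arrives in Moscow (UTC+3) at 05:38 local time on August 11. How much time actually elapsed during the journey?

13 hours 55 minutes

Departure in UTC: 19:13 − 6:30 = 12:43 on Aug 10.
Arrival in UTC: 05:38 − 3:00 = 02:38 on Aug 11.
Elapsed = 02:38 − 12:43 (+1 day) = 13 hours 55 minutes.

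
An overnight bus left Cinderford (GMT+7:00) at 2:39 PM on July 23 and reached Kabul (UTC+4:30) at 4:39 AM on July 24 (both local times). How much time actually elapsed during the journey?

16 hours 30 minutes

Departure in UTC: 2:39 PM − 7:00 = 7:39 AM on Jul 23.
Arrival in UTC: 4:39 AM − 4:30 = 12:09 AM on Jul 24.
Elapsed = 12:09 AM − 7:39 AM (+1 day) = 16 hours 30 minutes.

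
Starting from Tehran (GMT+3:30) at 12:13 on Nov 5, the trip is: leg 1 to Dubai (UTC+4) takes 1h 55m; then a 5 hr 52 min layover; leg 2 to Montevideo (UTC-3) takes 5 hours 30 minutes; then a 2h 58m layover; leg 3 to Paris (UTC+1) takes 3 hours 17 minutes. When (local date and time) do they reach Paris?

05:15 on Nov 6

Convert departure to UTC: 12:13 − 3:30 = 08:43 UTC on Nov 5.
Add 1 hour and 55 minutes leg 1 → 10:38 UTC.
Add 5 hours 52 minutes layover in Dubai → 16:30 UTC.
Add 5 hours 30 minutes leg 2 → 22:00 UTC.
Add 2 hours and 58 minutes layover in Montevideo → 00:58 UTC (Nov 6).
Add 3 hours and 17 minutes leg 3 → 04:15 UTC.
Paris is UTC+1:00, so local arrival = 04:15 + 1:00 = 05:15 on Nov 6.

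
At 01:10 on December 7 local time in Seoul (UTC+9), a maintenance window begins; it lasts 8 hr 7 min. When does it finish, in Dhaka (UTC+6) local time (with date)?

06:17 on December 7

Dhaka is 3:00 behind Seoul.
After 8 hours 7 minutes it is 09:17 in Seoul.
Shift by the zone difference: 09:17 − 3:00 = 06:17 on Dec 7 in Dhaka.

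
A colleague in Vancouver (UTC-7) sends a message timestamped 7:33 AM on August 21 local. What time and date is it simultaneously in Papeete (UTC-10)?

Papeete is 3:00 behind Vancouver.
Shift by the zone difference: 7:33 AM − 3:00 = 4:33 AM on Aug 21 in Papeete.

4:33 AM on August 21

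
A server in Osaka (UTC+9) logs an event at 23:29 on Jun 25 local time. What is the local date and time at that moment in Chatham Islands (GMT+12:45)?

03:14 on Jun 26

In UTC: 23:29 − 9:00 = 14:29 on Jun 25.
Chatham Islands is UTC+12:45: 14:29 + 12:45 = 03:14 on Jun 26.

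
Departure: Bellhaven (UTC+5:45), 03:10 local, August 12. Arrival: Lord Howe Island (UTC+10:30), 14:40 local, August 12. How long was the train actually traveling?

6 hours 45 minutes

Departure in UTC: 03:10 − 5:45 = 21:25 on Aug 11.
Arrival in UTC: 14:40 − 10:30 = 04:10 on Aug 12.
Elapsed = 04:10 − 21:25 (+1 day) = 6 hours 45 minutes.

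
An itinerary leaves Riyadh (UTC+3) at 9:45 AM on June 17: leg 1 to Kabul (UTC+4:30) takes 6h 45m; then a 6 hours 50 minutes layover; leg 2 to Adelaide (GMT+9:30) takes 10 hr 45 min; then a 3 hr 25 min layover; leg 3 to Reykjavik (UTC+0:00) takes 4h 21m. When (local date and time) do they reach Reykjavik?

Convert departure to UTC: 9:45 AM − 3:00 = 6:45 AM UTC on Jun 17.
Add 6 hours 45 minutes leg 1 → 1:30 PM UTC.
Add 6 hours and 50 minutes layover in Kabul → 8:20 PM UTC.
Add 10 hours and 45 minutes leg 2 → 7:05 AM UTC (Jun 18).
Add 3 hours 25 minutes layover in Adelaide → 10:30 AM UTC.
Add 4 hours 21 minutes leg 3 → 2:51 PM UTC.
Reykjavik is UTC+0, so local arrival is the same: 2:51 PM on Jun 18.

2:51 PM on June 18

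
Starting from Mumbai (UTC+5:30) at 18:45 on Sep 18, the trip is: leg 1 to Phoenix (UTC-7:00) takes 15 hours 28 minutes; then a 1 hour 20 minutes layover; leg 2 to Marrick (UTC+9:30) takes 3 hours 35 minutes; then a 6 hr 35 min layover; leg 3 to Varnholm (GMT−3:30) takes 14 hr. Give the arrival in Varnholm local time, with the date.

Convert departure to UTC: 18:45 − 5:30 = 13:15 UTC on Sep 18.
Add 15 hours and 28 minutes leg 1 → 04:43 UTC (Sep 19).
Add 1 hour and 20 minutes layover in Phoenix → 06:03 UTC.
Add 3 hours and 35 minutes leg 2 → 09:38 UTC.
Add 6 hours and 35 minutes layover in Marrick → 16:13 UTC.
Add 14 hours leg 3 → 06:13 UTC (Sep 20).
Varnholm is UTC−3:30, so local arrival = 06:13 − 3:30 = 02:43 on Sep 20.

02:43 on September 20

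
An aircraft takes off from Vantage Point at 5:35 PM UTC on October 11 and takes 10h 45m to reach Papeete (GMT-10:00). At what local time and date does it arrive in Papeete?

6:20 PM on Oct 11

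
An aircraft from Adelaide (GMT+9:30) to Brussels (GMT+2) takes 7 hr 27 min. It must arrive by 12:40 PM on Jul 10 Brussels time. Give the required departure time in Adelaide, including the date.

12:43 PM on July 10

Target arrival in UTC: 12:40 PM − 2:00 = 10:40 AM on Jul 10.
Subtract 7 hours and 27 minutes → departure 3:13 AM UTC on Jul 10.
Adelaide is UTC+9:30: 3:13 AM + 9:30 = 12:43 PM on Jul 10.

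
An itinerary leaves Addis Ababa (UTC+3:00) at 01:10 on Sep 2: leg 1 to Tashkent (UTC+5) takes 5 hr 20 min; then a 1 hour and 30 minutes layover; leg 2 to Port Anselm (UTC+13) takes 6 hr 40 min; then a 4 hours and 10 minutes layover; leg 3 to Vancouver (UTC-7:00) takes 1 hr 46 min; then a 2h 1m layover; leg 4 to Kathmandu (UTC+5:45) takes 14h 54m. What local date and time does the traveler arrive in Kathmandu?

Convert departure to UTC: 01:10 − 3:00 = 22:10 UTC on Sep 1.
Add 5 hours and 20 minutes leg 1 → 03:30 UTC (Sep 2).
Add 1 hour 30 minutes layover in Tashkent → 05:00 UTC.
Add 6 hours 40 minutes leg 2 → 11:40 UTC.
Add 4 hours 10 minutes layover in Port Anselm → 15:50 UTC.
Add 1 hour and 46 minutes leg 3 → 17:36 UTC.
Add 2 hours and 1 minute layover in Vancouver → 19:37 UTC.
Add 14 hours and 54 minutes leg 4 → 10:31 UTC (Sep 3).
Kathmandu is UTC+5:45, so local arrival = 10:31 + 5:45 = 16:16 on Sep 3.

16:16 on September 3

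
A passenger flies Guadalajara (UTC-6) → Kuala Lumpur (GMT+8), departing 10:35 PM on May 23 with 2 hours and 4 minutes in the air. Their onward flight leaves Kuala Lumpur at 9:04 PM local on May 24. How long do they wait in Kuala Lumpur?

6 hours 25 minutes

Convert departure to UTC: 10:35 PM + 6:00 = 4:35 AM UTC on May 24.
Add 2 hours and 4 minutes flight time → 6:39 AM UTC.
Kuala Lumpur is UTC+8:00, so local arrival = 6:39 AM + 8:00 = 2:39 PM on May 24.
Layover = 9:04 PM − 2:39 PM = 6 hours 25 minutes.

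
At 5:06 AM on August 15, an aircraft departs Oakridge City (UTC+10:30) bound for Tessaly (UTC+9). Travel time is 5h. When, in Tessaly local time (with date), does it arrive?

Convert departure to UTC: 5:06 AM − 10:30 = 6:36 PM UTC on Aug 14.
Add 5 hours travel time → 11:36 PM UTC.
Tessaly is UTC+9:00, so local arrival = 11:36 PM + 9:00 = 8:36 AM on Aug 15.

8:36 AM on August 15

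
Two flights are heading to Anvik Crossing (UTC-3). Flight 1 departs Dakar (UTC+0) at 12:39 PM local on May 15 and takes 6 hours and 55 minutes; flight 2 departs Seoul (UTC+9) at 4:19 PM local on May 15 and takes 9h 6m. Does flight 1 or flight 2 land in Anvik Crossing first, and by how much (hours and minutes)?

Flight 1 departs at 12:39 PM UTC (May 15).
+6 hours and 55 minutes → arrive 7:34 PM UTC on May 15.
Flight 2 in UTC: 4:19 PM − 9:00 = 7:19 AM on May 15.
+9 hours 6 minutes → arrive 4:25 PM UTC on May 15.
Flight 2 lands earlier by 3 hours 9 minutes.

the second, by 3 hours 9 minutes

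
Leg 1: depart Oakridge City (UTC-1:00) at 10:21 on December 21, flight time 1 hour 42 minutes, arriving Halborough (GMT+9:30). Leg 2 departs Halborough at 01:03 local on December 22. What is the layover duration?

Convert departure to UTC: 10:21 + 1:00 = 11:21 UTC on Dec 21.
Add 1 hour 42 minutes flight time → 13:03 UTC.
Halborough is UTC+9:30, so local arrival = 13:03 + 9:30 = 22:33 on Dec 21.
Layover = 01:03 − 22:33 (+1 day) = 2 hours 30 minutes.

2 hours 30 minutes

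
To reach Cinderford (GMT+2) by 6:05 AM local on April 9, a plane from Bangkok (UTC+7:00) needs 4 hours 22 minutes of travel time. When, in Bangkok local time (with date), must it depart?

6:43 AM on April 9

Target arrival in UTC: 6:05 AM − 2:00 = 4:05 AM on Apr 9.
Subtract 4 hours and 22 minutes → departure 11:43 PM UTC on Apr 8.
Bangkok is UTC+7:00: 11:43 PM + 7:00 = 6:43 AM on Apr 9.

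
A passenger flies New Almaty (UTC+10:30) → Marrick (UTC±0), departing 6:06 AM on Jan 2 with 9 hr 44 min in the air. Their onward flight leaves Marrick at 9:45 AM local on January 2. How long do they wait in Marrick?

4 hours 25 minutes

Convert departure to UTC: 6:06 AM − 10:30 = 7:36 PM UTC on Jan 1.
Add 9 hours 44 minutes flight time → 5:20 AM UTC (Jan 2).
Marrick is UTC+0, so local arrival is the same: 5:20 AM on Jan 2.
Layover = 9:45 AM − 5:20 AM = 4 hours 25 minutes.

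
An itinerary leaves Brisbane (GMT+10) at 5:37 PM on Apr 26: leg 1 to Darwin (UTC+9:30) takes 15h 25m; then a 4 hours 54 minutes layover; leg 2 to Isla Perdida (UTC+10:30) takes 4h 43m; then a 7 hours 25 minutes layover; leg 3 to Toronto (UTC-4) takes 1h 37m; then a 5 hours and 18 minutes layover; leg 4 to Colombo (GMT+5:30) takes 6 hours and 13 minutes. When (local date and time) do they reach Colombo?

10:42 AM on April 28

Convert departure to UTC: 5:37 PM − 10:00 = 7:37 AM UTC on Apr 26.
Add 15 hours 25 minutes leg 1 → 11:02 PM UTC.
Add 4 hours 54 minutes layover in Darwin → 3:56 AM UTC (Apr 27).
Add 4 hours and 43 minutes leg 2 → 8:39 AM UTC.
Add 7 hours 25 minutes layover in Isla Perdida → 4:04 PM UTC.
Add 1 hour 37 minutes leg 3 → 5:41 PM UTC.
Add 5 hours 18 minutes layover in Toronto → 10:59 PM UTC.
Add 6 hours and 13 minutes leg 4 → 5:12 AM UTC (Apr 28).
Colombo is UTC+5:30, so local arrival = 5:12 AM + 5:30 = 10:42 AM on Apr 28.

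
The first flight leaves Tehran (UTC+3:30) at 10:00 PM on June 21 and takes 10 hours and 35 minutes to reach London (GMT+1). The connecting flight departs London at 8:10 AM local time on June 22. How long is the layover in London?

2 hours 5 minutes

Convert departure to UTC: 10:00 PM − 3:30 = 6:30 PM UTC on Jun 21.
Add 10 hours and 35 minutes flight time → 5:05 AM UTC (Jun 22).
London is UTC+1:00, so local arrival = 5:05 AM + 1:00 = 6:05 AM on Jun 22.
Layover = 8:10 AM − 6:05 AM = 2 hours 5 minutes.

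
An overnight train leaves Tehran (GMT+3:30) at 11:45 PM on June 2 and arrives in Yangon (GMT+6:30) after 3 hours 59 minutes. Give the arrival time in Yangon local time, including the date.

6:44 AM on Jun 3

Convert departure to UTC: 11:45 PM − 3:30 = 8:15 PM UTC on Jun 2.
Add 3 hours 59 minutes travel time → 12:14 AM UTC (Jun 3).
Yangon is UTC+6:30, so local arrival = 12:14 AM + 6:30 = 6:44 AM on Jun 3.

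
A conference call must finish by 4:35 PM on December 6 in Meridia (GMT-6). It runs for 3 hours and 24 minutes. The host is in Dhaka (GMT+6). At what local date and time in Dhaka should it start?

1:11 AM on December 7

Target end time in UTC: 4:35 PM + 6:00 = 10:35 PM on Dec 6.
Subtract 3 hours and 24 minutes → start 7:11 PM UTC on Dec 6.
Dhaka is UTC+6:00: 7:11 PM + 6:00 = 1:11 AM on Dec 7.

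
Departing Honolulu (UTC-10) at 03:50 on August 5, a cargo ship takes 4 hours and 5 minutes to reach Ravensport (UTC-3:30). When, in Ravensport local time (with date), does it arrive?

14:25 on August 5

Ravensport is 6:30 ahead of Honolulu.
After 4 hours 5 minutes it is 07:55 in Honolulu.
Shift by the zone difference: 07:55 + 6:30 = 14:25 on Aug 5 in Ravensport.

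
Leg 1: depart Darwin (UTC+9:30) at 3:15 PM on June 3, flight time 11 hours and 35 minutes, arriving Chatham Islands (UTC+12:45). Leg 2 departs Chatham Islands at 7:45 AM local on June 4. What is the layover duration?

1 hour 40 minutes

Convert departure to UTC: 3:15 PM − 9:30 = 5:45 AM UTC on Jun 3.
Add 11 hours and 35 minutes flight time → 5:20 PM UTC.
Chatham Islands is UTC+12:45, so local arrival = 5:20 PM + 12:45 = 6:05 AM on Jun 4.
Layover = 7:45 AM − 6:05 AM = 1 hour 40 minutes.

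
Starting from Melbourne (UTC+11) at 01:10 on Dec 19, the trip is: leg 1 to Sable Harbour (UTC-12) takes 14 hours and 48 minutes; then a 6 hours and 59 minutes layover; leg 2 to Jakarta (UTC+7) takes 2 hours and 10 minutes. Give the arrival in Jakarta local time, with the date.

Convert departure to UTC: 01:10 − 11:00 = 14:10 UTC on Dec 18.
Add 14 hours and 48 minutes leg 1 → 04:58 UTC (Dec 19).
Add 6 hours and 59 minutes layover in Sable Harbour → 11:57 UTC.
Add 2 hours and 10 minutes leg 2 → 14:07 UTC.
Jakarta is UTC+7:00, so local arrival = 14:07 + 7:00 = 21:07 on Dec 19.

21:07 on December 19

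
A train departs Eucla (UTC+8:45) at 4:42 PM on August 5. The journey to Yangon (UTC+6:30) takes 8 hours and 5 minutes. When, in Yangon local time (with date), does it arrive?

10:32 PM on Aug 5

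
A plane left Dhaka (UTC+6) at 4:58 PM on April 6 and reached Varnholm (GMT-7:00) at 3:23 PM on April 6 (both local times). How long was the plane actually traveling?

11 hours 25 minutes

Varnholm is 13:00 behind Dhaka.
Clock-face elapsed time (ignoring zones) is −1 hour 35 minutes.
Actual elapsed = −1 hour 35 minutes + 13:00 = 11 hours 25 minutes.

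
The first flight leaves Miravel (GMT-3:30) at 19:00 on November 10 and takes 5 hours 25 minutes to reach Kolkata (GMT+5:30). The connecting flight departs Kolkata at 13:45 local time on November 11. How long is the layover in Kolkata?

4 hours 20 minutes

Convert departure to UTC: 19:00 + 3:30 = 22:30 UTC on Nov 10.
Add 5 hours and 25 minutes flight time → 03:55 UTC (Nov 11).
Kolkata is UTC+5:30, so local arrival = 03:55 + 5:30 = 09:25 on Nov 11.
Layover = 13:45 − 09:25 = 4 hours 20 minutes.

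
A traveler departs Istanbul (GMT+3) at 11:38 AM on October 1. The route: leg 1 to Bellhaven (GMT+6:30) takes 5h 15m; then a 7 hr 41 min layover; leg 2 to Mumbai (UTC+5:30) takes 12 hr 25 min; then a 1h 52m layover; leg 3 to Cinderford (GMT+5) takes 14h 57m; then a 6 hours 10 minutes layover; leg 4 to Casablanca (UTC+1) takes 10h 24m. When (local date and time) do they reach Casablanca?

8:22 PM on Oct 3

Convert departure to UTC: 11:38 AM − 3:00 = 8:38 AM UTC on Oct 1.
Add 5 hours and 15 minutes leg 1 → 1:53 PM UTC.
Add 7 hours and 41 minutes layover in Bellhaven → 9:34 PM UTC.
Add 12 hours and 25 minutes leg 2 → 9:59 AM UTC (Oct 2).
Add 1 hour 52 minutes layover in Mumbai → 11:51 AM UTC.
Add 14 hours and 57 minutes leg 3 → 2:48 AM UTC (Oct 3).
Add 6 hours and 10 minutes layover in Cinderford → 8:58 AM UTC.
Add 10 hours and 24 minutes leg 4 → 7:22 PM UTC.
Casablanca is UTC+1:00, so local arrival = 7:22 PM + 1:00 = 8:22 PM on Oct 3.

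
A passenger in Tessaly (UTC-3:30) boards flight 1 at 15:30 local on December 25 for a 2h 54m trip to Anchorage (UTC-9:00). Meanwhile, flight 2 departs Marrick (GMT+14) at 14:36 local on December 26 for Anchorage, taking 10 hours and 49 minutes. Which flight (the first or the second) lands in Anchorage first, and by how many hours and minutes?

Flight 1 in UTC: 15:30 + 3:30 = 19:00 on Dec 25.
+2 hours 54 minutes → arrive 21:54 UTC on Dec 25.
Flight 2 in UTC: 14:36 − 14:00 = 00:36 on Dec 26.
+10 hours and 49 minutes → arrive 11:25 UTC on Dec 26.
Flight 1 lands earlier by 13 hours 31 minutes.

the first, by 13 hours 31 minutes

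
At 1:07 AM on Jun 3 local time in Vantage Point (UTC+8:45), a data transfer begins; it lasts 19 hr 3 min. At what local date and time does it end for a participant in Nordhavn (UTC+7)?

Nordhavn is 1:45 behind Vantage Point.
After 19 hours 3 minutes it is 8:10 PM in Vantage Point.
Shift by the zone difference: 8:10 PM − 1:45 = 6:25 PM on Jun 3 in Nordhavn.

6:25 PM on June 3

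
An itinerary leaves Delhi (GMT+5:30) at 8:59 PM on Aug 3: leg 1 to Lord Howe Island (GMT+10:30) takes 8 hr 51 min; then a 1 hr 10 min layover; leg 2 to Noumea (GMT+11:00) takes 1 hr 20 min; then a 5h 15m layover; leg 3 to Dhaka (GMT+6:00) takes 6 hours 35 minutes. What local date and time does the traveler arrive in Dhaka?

8:40 PM on August 4

Convert departure to UTC: 8:59 PM − 5:30 = 3:29 PM UTC on Aug 3.
Add 8 hours 51 minutes leg 1 → 12:20 AM UTC (Aug 4).
Add 1 hour 10 minutes layover in Lord Howe Island → 1:30 AM UTC.
Add 1 hour 20 minutes leg 2 → 2:50 AM UTC.
Add 5 hours and 15 minutes layover in Noumea → 8:05 AM UTC.
Add 6 hours 35 minutes leg 3 → 2:40 PM UTC.
Dhaka is UTC+6:00, so local arrival = 2:40 PM + 6:00 = 8:40 PM on Aug 4.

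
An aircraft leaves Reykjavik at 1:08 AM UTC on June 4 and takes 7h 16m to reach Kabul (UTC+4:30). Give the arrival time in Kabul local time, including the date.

12:54 PM on Jun 4

Departure is given in UTC: 1:08 AM on Jun 4.
Add 7 hours 16 minutes → 8:24 AM UTC.
Kabul is UTC+4:30: 8:24 AM + 4:30 = 12:54 PM on Jun 4.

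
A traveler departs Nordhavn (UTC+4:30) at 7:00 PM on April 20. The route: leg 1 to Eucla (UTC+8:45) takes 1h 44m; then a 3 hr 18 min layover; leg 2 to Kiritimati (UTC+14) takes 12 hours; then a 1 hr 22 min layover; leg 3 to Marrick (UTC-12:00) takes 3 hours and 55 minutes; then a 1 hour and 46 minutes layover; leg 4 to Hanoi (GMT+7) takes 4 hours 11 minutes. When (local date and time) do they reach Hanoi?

Convert departure to UTC: 7:00 PM − 4:30 = 2:30 PM UTC on Apr 20.
Add 1 hour and 44 minutes leg 1 → 4:14 PM UTC.
Add 3 hours and 18 minutes layover in Eucla → 7:32 PM UTC.
Add 12 hours leg 2 → 7:32 AM UTC (Apr 21).
Add 1 hour 22 minutes layover in Kiritimati → 8:54 AM UTC.
Add 3 hours and 55 minutes leg 3 → 12:49 PM UTC.
Add 1 hour and 46 minutes layover in Marrick → 2:35 PM UTC.
Add 4 hours 11 minutes leg 4 → 6:46 PM UTC.
Hanoi is UTC+7:00, so local arrival = 6:46 PM + 7:00 = 1:46 AM on Apr 22.

1:46 AM on Apr 22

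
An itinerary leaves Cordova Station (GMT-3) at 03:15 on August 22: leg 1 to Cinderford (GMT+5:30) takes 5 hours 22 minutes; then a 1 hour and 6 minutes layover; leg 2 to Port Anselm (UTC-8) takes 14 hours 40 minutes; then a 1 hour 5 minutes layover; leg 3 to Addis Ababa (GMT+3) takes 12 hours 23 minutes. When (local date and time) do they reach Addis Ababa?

19:51 on August 23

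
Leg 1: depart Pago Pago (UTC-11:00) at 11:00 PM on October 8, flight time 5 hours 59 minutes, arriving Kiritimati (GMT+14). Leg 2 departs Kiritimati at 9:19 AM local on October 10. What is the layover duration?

3 hours 20 minutes

Convert departure to UTC: 11:00 PM + 11:00 = 10:00 AM UTC on Oct 9.
Add 5 hours 59 minutes flight time → 3:59 PM UTC.
Kiritimati is UTC+14:00, so local arrival = 3:59 PM + 14:00 = 5:59 AM on Oct 10.
Layover = 9:19 AM − 5:59 AM = 3 hours 20 minutes.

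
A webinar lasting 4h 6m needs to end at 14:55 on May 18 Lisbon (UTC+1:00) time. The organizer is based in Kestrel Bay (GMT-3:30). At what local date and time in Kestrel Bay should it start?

06:19 on May 18

Target end time in UTC: 14:55 − 1:00 = 13:55 on May 18.
Subtract 4 hours 6 minutes → start 09:49 UTC on May 18.
Kestrel Bay is UTC−3:30: 09:49 − 3:30 = 06:19 on May 18.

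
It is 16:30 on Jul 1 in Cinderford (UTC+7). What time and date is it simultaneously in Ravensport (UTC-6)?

Ravensport is 13:00 behind Cinderford.
Shift by the zone difference: 16:30 − 13:00 = 03:30 on Jul 1 in Ravensport.

03:30 on July 1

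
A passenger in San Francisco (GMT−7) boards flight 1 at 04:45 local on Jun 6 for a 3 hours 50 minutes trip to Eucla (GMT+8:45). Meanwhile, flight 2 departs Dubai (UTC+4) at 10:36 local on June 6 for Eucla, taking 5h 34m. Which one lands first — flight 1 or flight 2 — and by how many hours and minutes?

the second, by 3 hours 25 minutes

Flight 1 in UTC: 04:45 + 7:00 = 11:45 on Jun 6.
+3 hours and 50 minutes → arrive 15:35 UTC on Jun 6.
Flight 2 in UTC: 10:36 − 4:00 = 06:36 on Jun 6.
+5 hours 34 minutes → arrive 12:10 UTC on Jun 6.
Flight 2 lands earlier by 3 hours 25 minutes.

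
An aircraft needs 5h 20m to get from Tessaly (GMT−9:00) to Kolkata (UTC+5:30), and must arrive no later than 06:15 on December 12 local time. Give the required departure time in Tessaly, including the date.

Target arrival in UTC: 06:15 − 5:30 = 00:45 on Dec 12.
Subtract 5 hours 20 minutes → departure 19:25 UTC on Dec 11.
Tessaly is UTC−9:00: 19:25 − 9:00 = 10:25 on Dec 11.

10:25 on December 11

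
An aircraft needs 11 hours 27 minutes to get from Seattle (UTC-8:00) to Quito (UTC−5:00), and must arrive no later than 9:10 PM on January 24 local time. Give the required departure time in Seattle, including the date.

Target arrival in UTC: 9:10 PM + 5:00 = 2:10 AM on Jan 25.
Subtract 11 hours 27 minutes → departure 2:43 PM UTC on Jan 24.
Seattle is UTC−8:00: 2:43 PM − 8:00 = 6:43 AM on Jan 24.

6:43 AM on January 24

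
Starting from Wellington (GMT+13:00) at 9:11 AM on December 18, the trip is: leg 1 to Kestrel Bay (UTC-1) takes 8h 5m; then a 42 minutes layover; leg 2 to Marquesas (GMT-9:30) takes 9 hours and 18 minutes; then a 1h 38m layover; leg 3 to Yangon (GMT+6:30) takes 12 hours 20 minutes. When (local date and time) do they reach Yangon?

Convert departure to UTC: 9:11 AM − 13:00 = 8:11 PM UTC on Dec 17.
Add 8 hours 5 minutes leg 1 → 4:16 AM UTC (Dec 18).
Add 42 minutes layover in Kestrel Bay → 4:58 AM UTC.
Add 9 hours and 18 minutes leg 2 → 2:16 PM UTC.
Add 1 hour 38 minutes layover in Marquesas → 3:54 PM UTC.
Add 12 hours 20 minutes leg 3 → 4:14 AM UTC (Dec 19).
Yangon is UTC+6:30, so local arrival = 4:14 AM + 6:30 = 10:44 AM on Dec 19.

10:44 AM on December 19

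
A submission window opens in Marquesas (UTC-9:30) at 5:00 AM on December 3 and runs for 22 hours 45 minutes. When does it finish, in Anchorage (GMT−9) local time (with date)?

4:15 AM on Dec 4

Convert start to UTC: 5:00 AM + 9:30 = 2:30 PM UTC on Dec 3.
Add 22 hours 45 minutes duration → 1:15 PM UTC (Dec 4).
Anchorage is UTC−9:00, so local end time = 1:15 PM − 9:00 = 4:15 AM on Dec 4.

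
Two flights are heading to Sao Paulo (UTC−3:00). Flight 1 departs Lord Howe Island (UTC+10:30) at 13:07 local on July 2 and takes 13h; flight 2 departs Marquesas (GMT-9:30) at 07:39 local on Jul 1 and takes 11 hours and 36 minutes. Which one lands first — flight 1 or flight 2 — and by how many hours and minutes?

the second, by 10 hours 52 minutes

Flight 1 in UTC: 13:07 − 10:30 = 02:37 on Jul 2.
+13 hours → arrive 15:37 UTC on Jul 2.
Flight 2 in UTC: 07:39 + 9:30 = 17:09 on Jul 1.
+11 hours and 36 minutes → arrive 04:45 UTC on Jul 2.
Flight 2 lands earlier by 10 hours 52 minutes.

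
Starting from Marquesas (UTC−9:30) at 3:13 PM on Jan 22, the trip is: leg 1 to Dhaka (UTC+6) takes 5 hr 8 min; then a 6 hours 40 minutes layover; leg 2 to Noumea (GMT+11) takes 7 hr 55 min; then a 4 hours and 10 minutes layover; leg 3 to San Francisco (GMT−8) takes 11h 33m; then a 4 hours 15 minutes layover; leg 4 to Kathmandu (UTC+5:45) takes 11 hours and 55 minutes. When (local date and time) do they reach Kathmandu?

10:04 AM on January 25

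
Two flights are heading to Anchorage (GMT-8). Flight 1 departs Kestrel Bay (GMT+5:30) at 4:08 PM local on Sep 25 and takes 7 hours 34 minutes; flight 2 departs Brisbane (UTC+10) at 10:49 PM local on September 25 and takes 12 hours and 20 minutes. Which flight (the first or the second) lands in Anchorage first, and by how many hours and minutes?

Flight 1 in UTC: 4:08 PM − 5:30 = 10:38 AM on Sep 25.
+7 hours 34 minutes → arrive 6:12 PM UTC on Sep 25.
Flight 2 in UTC: 10:49 PM − 10:00 = 12:49 PM on Sep 25.
+12 hours and 20 minutes → arrive 1:09 AM UTC on Sep 26.
Flight 1 lands earlier by 6 hours 57 minutes.

the first, by 6 hours 57 minutes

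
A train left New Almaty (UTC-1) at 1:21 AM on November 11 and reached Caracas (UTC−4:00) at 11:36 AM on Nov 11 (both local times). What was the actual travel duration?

Caracas is 3:00 behind New Almaty.
Clock-face elapsed time (ignoring zones) is 10 hours 15 minutes.
Actual elapsed = 10 hours 15 minutes + 3:00 = 13 hours 15 minutes.

13 hours 15 minutes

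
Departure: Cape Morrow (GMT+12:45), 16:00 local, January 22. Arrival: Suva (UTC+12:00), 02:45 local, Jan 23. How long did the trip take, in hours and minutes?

Departure in UTC: 16:00 − 12:45 = 03:15 on Jan 22.
Arrival in UTC: 02:45 − 12:00 = 14:45 on Jan 22.
Elapsed = 14:45 − 03:15 = 11 hours 30 minutes.

11 hours 30 minutes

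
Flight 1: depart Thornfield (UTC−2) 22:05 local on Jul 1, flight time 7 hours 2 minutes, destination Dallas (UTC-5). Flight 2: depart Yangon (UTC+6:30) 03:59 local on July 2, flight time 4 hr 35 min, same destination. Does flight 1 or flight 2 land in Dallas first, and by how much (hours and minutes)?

Flight 1 in UTC: 22:05 + 2:00 = 00:05 on Jul 2.
+7 hours and 2 minutes → arrive 07:07 UTC on Jul 2.
Flight 2 in UTC: 03:59 − 6:30 = 21:29 on Jul 1.
+4 hours 35 minutes → arrive 02:04 UTC on Jul 2.
Flight 2 lands earlier by 5 hours 3 minutes.

the second, by 5 hours 3 minutes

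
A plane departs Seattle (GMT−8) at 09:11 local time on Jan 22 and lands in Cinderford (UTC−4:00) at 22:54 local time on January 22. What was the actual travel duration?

Departure in UTC: 09:11 + 8:00 = 17:11 on Jan 22.
Arrival in UTC: 22:54 + 4:00 = 02:54 on Jan 23.
Elapsed = 02:54 − 17:11 (+1 day) = 9 hours 43 minutes.

9 hours 43 minutes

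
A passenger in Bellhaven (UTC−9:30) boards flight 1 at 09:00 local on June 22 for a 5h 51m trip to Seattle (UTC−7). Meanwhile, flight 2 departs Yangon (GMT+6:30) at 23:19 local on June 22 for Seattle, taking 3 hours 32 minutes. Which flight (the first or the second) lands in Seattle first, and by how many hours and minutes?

the second, by 4 hours

Flight 1 in UTC: 09:00 + 9:30 = 18:30 on Jun 22.
+5 hours and 51 minutes → arrive 00:21 UTC on Jun 23.
Flight 2 in UTC: 23:19 − 6:30 = 16:49 on Jun 22.
+3 hours and 32 minutes → arrive 20:21 UTC on Jun 22.
Flight 2 lands earlier by 4 hours.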